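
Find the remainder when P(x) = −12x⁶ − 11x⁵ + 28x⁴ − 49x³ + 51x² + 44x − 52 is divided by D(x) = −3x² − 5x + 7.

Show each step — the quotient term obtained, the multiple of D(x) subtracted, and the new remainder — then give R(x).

Step 1: lead(−12x⁶ − 11x⁵ + 28x⁴ − 49x³ + 51x² + 44x − 52) ÷ lead(D) = −12x⁶ ÷ −3x² = 4x⁴. Subtract (4x⁴)·D = −12x⁶ − 20x⁵ + 28x⁴. Remainder: 9x⁵ − 49x³ + 51x² + 44x − 52.
Step 2: lead(9x⁵ − 49x³ + 51x² + 44x − 52) ÷ lead(D) = 9x⁵ ÷ −3x² = −3x³. Subtract (−3x³)·D = 9x⁵ + 15x⁴ − 21x³. Remainder: −15x⁴ − 28x³ + 51x² + 44x − 52.
Step 3: lead(−15x⁴ − 28x³ + 51x² + 44x − 52) ÷ lead(D) = −15x⁴ ÷ −3x² = 5x². Subtract (5x²)·D = −15x⁴ − 25x³ + 35x². Remainder: −3x³ + 16x² + 44x − 52.
Step 4: lead(−3x³ + 16x² + 44x − 52) ÷ lead(D) = −3x³ ÷ −3x² = x. Subtract (x)·D = −3x³ − 5x² + 7x. Remainder: 21x² + 37x − 52.
Step 5: lead(21x² + 37x − 52) ÷ lead(D) = 21x² ÷ −3x² = −7. Subtract (−7)·D = 21x² + 35x − 49. Remainder: 2x − 3.

R(x) = 2x − 3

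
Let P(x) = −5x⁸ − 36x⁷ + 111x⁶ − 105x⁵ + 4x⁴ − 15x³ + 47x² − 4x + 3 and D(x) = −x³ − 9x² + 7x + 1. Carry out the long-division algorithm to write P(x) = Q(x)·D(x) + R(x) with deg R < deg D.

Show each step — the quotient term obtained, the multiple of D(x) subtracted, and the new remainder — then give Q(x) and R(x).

Q(x) = 5x⁵ − 9x⁴ + 5x³ + 2x² + 4x − 2; R(x) = −x² + 6x + 5

Step 1: lead(−5x⁸ − 36x⁷ + 111x⁶ − 105x⁵ + 4x⁴ − 15x³ + 47x² − 4x + 3) ÷ lead(D) = −5x⁸ ÷ −x³ = 5x⁵. Subtract (5x⁵)·D = −5x⁸ − 45x⁷ + 35x⁶ + 5x⁵. Remainder: 9x⁷ + 76x⁶ − 110x⁵ + 4x⁴ − 15x³ + 47x² − 4x + 3.
Step 2: lead(9x⁷ + 76x⁶ − 110x⁵ + 4x⁴ − 15x³ + 47x² − 4x + 3) ÷ lead(D) = 9x⁷ ÷ −x³ = −9x⁴. Subtract (−9x⁴)·D = 9x⁷ + 81x⁶ − 63x⁵ − 9x⁴. Remainder: −5x⁶ − 47x⁵ + 13x⁴ − 15x³ + 47x² − 4x + 3.
Step 3: lead(−5x⁶ − 47x⁵ + 13x⁴ − 15x³ + 47x² − 4x + 3) ÷ lead(D) = −5x⁶ ÷ −x³ = 5x³. Subtract (5x³)·D = −5x⁶ − 45x⁵ + 35x⁴ + 5x³. Remainder: −2x⁵ − 22x⁴ − 20x³ + 47x² − 4x + 3.
Step 4: lead(−2x⁵ − 22x⁴ − 20x³ + 47x² − 4x + 3) ÷ lead(D) = −2x⁵ ÷ −x³ = 2x². Subtract (2x²)·D = −2x⁵ − 18x⁴ + 14x³ + 2x². Remainder: −4x⁴ − 34x³ + 45x² − 4x + 3.
Step 5: lead(−4x⁴ − 34x³ + 45x² − 4x + 3) ÷ lead(D) = −4x⁴ ÷ −x³ = 4x. Subtract (4x)·D = −4x⁴ − 36x³ + 28x² + 4x. Remainder: 2x³ + 17x² − 8x + 3.
Step 6: lead(2x³ + 17x² − 8x + 3) ÷ lead(D) = 2x³ ÷ −x³ = −2. Subtract (−2)·D = 2x³ + 18x² − 14x − 2. Remainder: −x² + 6x + 5.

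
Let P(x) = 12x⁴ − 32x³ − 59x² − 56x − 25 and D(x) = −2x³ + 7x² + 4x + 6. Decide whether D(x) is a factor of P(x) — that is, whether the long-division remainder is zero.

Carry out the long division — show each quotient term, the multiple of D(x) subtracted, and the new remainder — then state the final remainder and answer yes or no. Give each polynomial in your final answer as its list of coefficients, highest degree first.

R = [5], so D(x) is not a factor of P(x). no

Step 1: lead(12x⁴ − 32x³ − 59x² − 56x − 25) ÷ lead(D) = 12x⁴ ÷ −2x³ = −6x. Subtract (−6x)·D = 12x⁴ − 42x³ − 24x² − 36x. Remainder: 10x³ − 35x² − 20x − 25.
Step 2: lead(10x³ − 35x² − 20x − 25) ÷ lead(D) = 10x³ ÷ −2x³ = −5. Subtract (−5)·D = 10x³ − 35x² − 20x − 30. Remainder: 5.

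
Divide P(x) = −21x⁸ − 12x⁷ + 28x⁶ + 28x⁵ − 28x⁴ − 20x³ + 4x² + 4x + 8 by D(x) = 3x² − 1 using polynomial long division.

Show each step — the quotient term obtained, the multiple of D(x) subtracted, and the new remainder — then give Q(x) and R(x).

Step 1: lead(−21x⁸ − 12x⁷ + 28x⁶ + 28x⁵ − 28x⁴ − 20x³ + 4x² + 4x + 8) ÷ lead(D) = −21x⁸ ÷ 3x² = −7x⁶. Subtract (−7x⁶)·D = −21x⁸ + 7x⁶. Remainder: −12x⁷ + 21x⁶ + 28x⁵ − 28x⁴ − 20x³ + 4x² + 4x + 8.
Step 2: lead(−12x⁷ + 21x⁶ + 28x⁵ − 28x⁴ − 20x³ + 4x² + 4x + 8) ÷ lead(D) = −12x⁷ ÷ 3x² = −4x⁵. Subtract (−4x⁵)·D = −12x⁷ + 4x⁵. Remainder: 21x⁶ + 24x⁵ − 28x⁴ − 20x³ + 4x² + 4x + 8.
Step 3: lead(21x⁶ + 24x⁵ − 28x⁴ − 20x³ + 4x² + 4x + 8) ÷ lead(D) = 21x⁶ ÷ 3x² = 7x⁴. Subtract (7x⁴)·D = 21x⁶ − 7x⁴. Remainder: 24x⁵ − 21x⁴ − 20x³ + 4x² + 4x + 8.
Step 4: lead(24x⁵ − 21x⁴ − 20x³ + 4x² + 4x + 8) ÷ lead(D) = 24x⁵ ÷ 3x² = 8x³. Subtract (8x³)·D = 24x⁵ − 8x³. Remainder: −21x⁴ − 12x³ + 4x² + 4x + 8.
Step 5: lead(−21x⁴ − 12x³ + 4x² + 4x + 8) ÷ lead(D) = −21x⁴ ÷ 3x² = −7x². Subtract (−7x²)·D = −21x⁴ + 7x². Remainder: −12x³ − 3x² + 4x + 8.
Step 6: lead(−12x³ − 3x² + 4x + 8) ÷ lead(D) = −12x³ ÷ 3x² = −4x. Subtract (−4x)·D = −12x³ + 4x. Remainder: −3x² + 8.
Step 7: lead(−3x² + 8) ÷ lead(D) = −3x² ÷ 3x² = −1. Subtract (−1)·D = −3x² + 1. Remainder: 7.

Q(x) = −7x⁶ − 4x⁵ + 7x⁴ + 8x³ − 7x² − 4x − 1; R(x) = 7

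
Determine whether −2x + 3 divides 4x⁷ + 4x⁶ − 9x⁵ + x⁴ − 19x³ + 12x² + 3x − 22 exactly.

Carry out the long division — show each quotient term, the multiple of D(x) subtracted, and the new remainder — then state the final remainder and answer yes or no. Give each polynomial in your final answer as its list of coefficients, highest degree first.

Step 1: lead(4x⁷ + 4x⁶ − 9x⁵ + x⁴ − 19x³ + 12x² + 3x − 22) ÷ lead(D) = 4x⁷ ÷ −2x = −2x⁶. Subtract (−2x⁶)·D = 4x⁷ − 6x⁶. Remainder: 10x⁶ − 9x⁵ + x⁴ − 19x³ + 12x² + 3x − 22.
Step 2: lead(10x⁶ − 9x⁵ + x⁴ − 19x³ + 12x² + 3x − 22) ÷ lead(D) = 10x⁶ ÷ −2x = −5x⁵. Subtract (−5x⁵)·D = 10x⁶ − 15x⁵. Remainder: 6x⁵ + x⁴ − 19x³ + 12x² + 3x − 22.
Step 3: lead(6x⁵ + x⁴ − 19x³ + 12x² + 3x − 22) ÷ lead(D) = 6x⁵ ÷ −2x = −3x⁴. Subtract (−3x⁴)·D = 6x⁵ − 9x⁴. Remainder: 10x⁴ − 19x³ + 12x² + 3x − 22.
Step 4: lead(10x⁴ − 19x³ + 12x² + 3x − 22) ÷ lead(D) = 10x⁴ ÷ −2x = −5x³. Subtract (−5x³)·D = 10x⁴ − 15x³. Remainder: −4x³ + 12x² + 3x − 22.
Step 5: lead(−4x³ + 12x² + 3x − 22) ÷ lead(D) = −4x³ ÷ −2x = 2x². Subtract (2x²)·D = −4x³ + 6x². Remainder: 6x² + 3x − 22.
Step 6: lead(6x² + 3x − 22) ÷ lead(D) = 6x² ÷ −2x = −3x. Subtract (−3x)·D = 6x² − 9x. Remainder: 12x − 22.
Step 7: lead(12x − 22) ÷ lead(D) = 12x ÷ −2x = −6. Subtract (−6)·D = 12x − 18. Remainder: −4.

R = [-4], so D(x) is not a factor of P(x). no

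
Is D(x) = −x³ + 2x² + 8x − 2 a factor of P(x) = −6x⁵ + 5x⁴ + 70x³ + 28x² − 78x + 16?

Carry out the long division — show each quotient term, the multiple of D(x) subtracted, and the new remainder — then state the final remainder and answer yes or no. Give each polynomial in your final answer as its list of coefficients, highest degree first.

Step 1: lead(−6x⁵ + 5x⁴ + 70x³ + 28x² − 78x + 16) ÷ lead(D) = −6x⁵ ÷ −x³ = 6x². Subtract (6x²)·D = −6x⁵ + 12x⁴ + 48x³ − 12x². Remainder: −7x⁴ + 22x³ + 40x² − 78x + 16.
Step 2: lead(−7x⁴ + 22x³ + 40x² − 78x + 16) ÷ lead(D) = −7x⁴ ÷ −x³ = 7x. Subtract (7x)·D = −7x⁴ + 14x³ + 56x² − 14x. Remainder: 8x³ − 16x² − 64x + 16.
Step 3: lead(8x³ − 16x² − 64x + 16) ÷ lead(D) = 8x³ ÷ −x³ = −8. Subtract (−8)·D = 8x³ − 16x² − 64x + 16. Remainder: 0.

R = [0], so D(x) is a factor of P(x). yes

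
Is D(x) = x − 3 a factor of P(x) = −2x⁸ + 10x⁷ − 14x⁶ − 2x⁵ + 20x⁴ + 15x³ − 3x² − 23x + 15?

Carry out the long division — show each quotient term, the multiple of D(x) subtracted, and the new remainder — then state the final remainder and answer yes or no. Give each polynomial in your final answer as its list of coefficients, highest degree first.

R = [0], so D(x) is a factor of P(x). yes

Step 1: lead(−2x⁸ + 10x⁷ − 14x⁶ − 2x⁵ + 20x⁴ + 15x³ − 3x² − 23x + 15) ÷ lead(D) = −2x⁸ ÷ x = −2x⁷. Subtract (−2x⁷)·D = −2x⁸ + 6x⁷. Remainder: 4x⁷ − 14x⁶ − 2x⁵ + 20x⁴ + 15x³ − 3x² − 23x + 15.
Step 2: lead(4x⁷ − 14x⁶ − 2x⁵ + 20x⁴ + 15x³ − 3x² − 23x + 15) ÷ lead(D) = 4x⁷ ÷ x = 4x⁶. Subtract (4x⁶)·D = 4x⁷ − 12x⁶. Remainder: −2x⁶ − 2x⁵ + 20x⁴ + 15x³ − 3x² − 23x + 15.
Step 3: lead(−2x⁶ − 2x⁵ + 20x⁴ + 15x³ − 3x² − 23x + 15) ÷ lead(D) = −2x⁶ ÷ x = −2x⁵. Subtract (−2x⁵)·D = −2x⁶ + 6x⁵. Remainder: −8x⁵ + 20x⁴ + 15x³ − 3x² − 23x + 15.
Step 4: lead(−8x⁵ + 20x⁴ + 15x³ − 3x² − 23x + 15) ÷ lead(D) = −8x⁵ ÷ x = −8x⁴. Subtract (−8x⁴)·D = −8x⁵ + 24x⁴. Remainder: −4x⁴ + 15x³ − 3x² − 23x + 15.
Step 5: lead(−4x⁴ + 15x³ − 3x² − 23x + 15) ÷ lead(D) = −4x⁴ ÷ x = −4x³. Subtract (−4x³)·D = −4x⁴ + 12x³. Remainder: 3x³ − 3x² − 23x + 15.
Step 6: lead(3x³ − 3x² − 23x + 15) ÷ lead(D) = 3x³ ÷ x = 3x². Subtract (3x²)·D = 3x³ − 9x². Remainder: 6x² − 23x + 15.
Step 7: lead(6x² − 23x + 15) ÷ lead(D) = 6x² ÷ x = 6x. Subtract (6x)·D = 6x² − 18x. Remainder: −5x + 15.
Step 8: lead(−5x + 15) ÷ lead(D) = −5x ÷ x = −5. Subtract (−5)·D = −5x + 15. Remainder: 0.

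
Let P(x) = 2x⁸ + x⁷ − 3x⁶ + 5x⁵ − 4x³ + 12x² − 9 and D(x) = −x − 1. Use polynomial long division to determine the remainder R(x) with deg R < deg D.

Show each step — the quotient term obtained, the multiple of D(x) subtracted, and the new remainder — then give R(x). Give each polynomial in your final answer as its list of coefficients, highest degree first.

R = [0]

Step 1: lead(2x⁸ + x⁷ − 3x⁶ + 5x⁵ − 4x³ + 12x² − 9) ÷ lead(D) = 2x⁸ ÷ −x = −2x⁷. Subtract (−2x⁷)·D = 2x⁸ + 2x⁷. Remainder: −x⁷ − 3x⁶ + 5x⁵ − 4x³ + 12x² − 9.
Step 2: lead(−x⁷ − 3x⁶ + 5x⁵ − 4x³ + 12x² − 9) ÷ lead(D) = −x⁷ ÷ −x = x⁶. Subtract (x⁶)·D = −x⁷ − x⁶. Remainder: −2x⁶ + 5x⁵ − 4x³ + 12x² − 9.
Step 3: lead(−2x⁶ + 5x⁵ − 4x³ + 12x² − 9) ÷ lead(D) = −2x⁶ ÷ −x = 2x⁵. Subtract (2x⁵)·D = −2x⁶ − 2x⁵. Remainder: 7x⁵ − 4x³ + 12x² − 9.
Step 4: lead(7x⁵ − 4x³ + 12x² − 9) ÷ lead(D) = 7x⁵ ÷ −x = −7x⁴. Subtract (−7x⁴)·D = 7x⁵ + 7x⁴. Remainder: −7x⁴ − 4x³ + 12x² − 9.
Step 5: lead(−7x⁴ − 4x³ + 12x² − 9) ÷ lead(D) = −7x⁴ ÷ −x = 7x³. Subtract (7x³)·D = −7x⁴ − 7x³. Remainder: 3x³ + 12x² − 9.
Step 6: lead(3x³ + 12x² − 9) ÷ lead(D) = 3x³ ÷ −x = −3x². Subtract (−3x²)·D = 3x³ + 3x². Remainder: 9x² − 9.
Step 7: lead(9x² − 9) ÷ lead(D) = 9x² ÷ −x = −9x. Subtract (−9x)·D = 9x² + 9x. Remainder: −9x − 9.
Step 8: lead(−9x − 9) ÷ lead(D) = −9x ÷ −x = 9. Subtract (9)·D = −9x − 9. Remainder: 0.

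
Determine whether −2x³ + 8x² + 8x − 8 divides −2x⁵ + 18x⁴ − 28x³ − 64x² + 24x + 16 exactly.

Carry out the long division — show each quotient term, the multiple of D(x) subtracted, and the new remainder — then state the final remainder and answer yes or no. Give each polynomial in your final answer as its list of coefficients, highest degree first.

Step 1: lead(−2x⁵ + 18x⁴ − 28x³ − 64x² + 24x + 16) ÷ lead(D) = −2x⁵ ÷ −2x³ = x². Subtract (x²)·D = −2x⁵ + 8x⁴ + 8x³ − 8x². Remainder: 10x⁴ − 36x³ − 56x² + 24x + 16.
Step 2: lead(10x⁴ − 36x³ − 56x² + 24x + 16) ÷ lead(D) = 10x⁴ ÷ −2x³ = −5x. Subtract (−5x)·D = 10x⁴ − 40x³ − 40x² + 40x. Remainder: 4x³ − 16x² − 16x + 16.
Step 3: lead(4x³ − 16x² − 16x + 16) ÷ lead(D) = 4x³ ÷ −2x³ = −2. Subtract (−2)·D = 4x³ − 16x² − 16x + 16. Remainder: 0.

R = [0], so D(x) is a factor of P(x). yes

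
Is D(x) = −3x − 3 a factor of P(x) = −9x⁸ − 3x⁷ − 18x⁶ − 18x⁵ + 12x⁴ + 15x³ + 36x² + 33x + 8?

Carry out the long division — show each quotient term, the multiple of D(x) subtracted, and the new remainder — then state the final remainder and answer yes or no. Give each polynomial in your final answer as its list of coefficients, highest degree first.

R = [2], so D(x) is not a factor of P(x). no

Step 1: lead(−9x⁸ − 3x⁷ − 18x⁶ − 18x⁵ + 12x⁴ + 15x³ + 36x² + 33x + 8) ÷ lead(D) = −9x⁸ ÷ −3x = 3x⁷. Subtract (3x⁷)·D = −9x⁸ − 9x⁷. Remainder: 6x⁷ − 18x⁶ − 18x⁵ + 12x⁴ + 15x³ + 36x² + 33x + 8.
Step 2: lead(6x⁷ − 18x⁶ − 18x⁵ + 12x⁴ + 15x³ + 36x² + 33x + 8) ÷ lead(D) = 6x⁷ ÷ −3x = −2x⁶. Subtract (−2x⁶)·D = 6x⁷ + 6x⁶. Remainder: −24x⁶ − 18x⁵ + 12x⁴ + 15x³ + 36x² + 33x + 8.
Step 3: lead(−24x⁶ − 18x⁵ + 12x⁴ + 15x³ + 36x² + 33x + 8) ÷ lead(D) = −24x⁶ ÷ −3x = 8x⁵. Subtract (8x⁵)·D = −24x⁶ − 24x⁵. Remainder: 6x⁵ + 12x⁴ + 15x³ + 36x² + 33x + 8.
Step 4: lead(6x⁵ + 12x⁴ + 15x³ + 36x² + 33x + 8) ÷ lead(D) = 6x⁵ ÷ −3x = −2x⁴. Subtract (−2x⁴)·D = 6x⁵ + 6x⁴. Remainder: 6x⁴ + 15x³ + 36x² + 33x + 8.
Step 5: lead(6x⁴ + 15x³ + 36x² + 33x + 8) ÷ lead(D) = 6x⁴ ÷ −3x = −2x³. Subtract (−2x³)·D = 6x⁴ + 6x³. Remainder: 9x³ + 36x² + 33x + 8.
Step 6: lead(9x³ + 36x² + 33x + 8) ÷ lead(D) = 9x³ ÷ −3x = −3x². Subtract (−3x²)·D = 9x³ + 9x². Remainder: 27x² + 33x + 8.
Step 7: lead(27x² + 33x + 8) ÷ lead(D) = 27x² ÷ −3x = −9x. Subtract (−9x)·D = 27x² + 27x. Remainder: 6x + 8.
Step 8: lead(6x + 8) ÷ lead(D) = 6x ÷ −3x = −2. Subtract (−2)·D = 6x + 6. Remainder: 2.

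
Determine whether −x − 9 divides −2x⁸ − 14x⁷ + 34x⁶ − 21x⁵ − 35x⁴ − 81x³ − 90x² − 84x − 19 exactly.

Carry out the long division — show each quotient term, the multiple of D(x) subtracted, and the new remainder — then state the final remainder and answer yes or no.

Step 1: lead(−2x⁸ − 14x⁷ + 34x⁶ − 21x⁵ − 35x⁴ − 81x³ − 90x² − 84x − 19) ÷ lead(D) = −2x⁸ ÷ −x = 2x⁷. Subtract (2x⁷)·D = −2x⁸ − 18x⁷. Remainder: 4x⁷ + 34x⁶ − 21x⁵ − 35x⁴ − 81x³ − 90x² − 84x − 19.
Step 2: lead(4x⁷ + 34x⁶ − 21x⁵ − 35x⁴ − 81x³ − 90x² − 84x − 19) ÷ lead(D) = 4x⁷ ÷ −x = −4x⁶. Subtract (−4x⁶)·D = 4x⁷ + 36x⁶. Remainder: −2x⁶ − 21x⁵ − 35x⁴ − 81x³ − 90x² − 84x − 19.
Step 3: lead(−2x⁶ − 21x⁵ − 35x⁴ − 81x³ − 90x² − 84x − 19) ÷ lead(D) = −2x⁶ ÷ −x = 2x⁵. Subtract (2x⁵)·D = −2x⁶ − 18x⁵. Remainder: −3x⁵ − 35x⁴ − 81x³ − 90x² − 84x − 19.
Step 4: lead(−3x⁵ − 35x⁴ − 81x³ − 90x² − 84x − 19) ÷ lead(D) = −3x⁵ ÷ −x = 3x⁴. Subtract (3x⁴)·D = −3x⁵ − 27x⁴. Remainder: −8x⁴ − 81x³ − 90x² − 84x − 19.
Step 5: lead(−8x⁴ − 81x³ − 90x² − 84x − 19) ÷ lead(D) = −8x⁴ ÷ −x = 8x³. Subtract (8x³)·D = −8x⁴ − 72x³. Remainder: −9x³ − 90x² − 84x − 19.
Step 6: lead(−9x³ − 90x² − 84x − 19) ÷ lead(D) = −9x³ ÷ −x = 9x². Subtract (9x²)·D = −9x³ − 81x². Remainder: −9x² − 84x − 19.
Step 7: lead(−9x² − 84x − 19) ÷ lead(D) = −9x² ÷ −x = 9x. Subtract (9x)·D = −9x² − 81x. Remainder: −3x − 19.
Step 8: lead(−3x − 19) ÷ lead(D) = −3x ÷ −x = 3. Subtract (3)·D = −3x − 27. Remainder: 8.

R(x) = 8, so D(x) is not a factor of P(x). no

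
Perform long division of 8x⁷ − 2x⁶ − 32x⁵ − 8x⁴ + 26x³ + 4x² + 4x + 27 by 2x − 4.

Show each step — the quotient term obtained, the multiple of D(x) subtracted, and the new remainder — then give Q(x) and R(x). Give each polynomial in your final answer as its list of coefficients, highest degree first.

Q = [4, 7, -2, -8, -3, -4, -6]; R = [3]

Step 1: lead(8x⁷ − 2x⁶ − 32x⁵ − 8x⁴ + 26x³ + 4x² + 4x + 27) ÷ lead(D) = 8x⁷ ÷ 2x = 4x⁶. Subtract (4x⁶)·D = 8x⁷ − 16x⁶. Remainder: 14x⁶ − 32x⁵ − 8x⁴ + 26x³ + 4x² + 4x + 27.
Step 2: lead(14x⁶ − 32x⁵ − 8x⁴ + 26x³ + 4x² + 4x + 27) ÷ lead(D) = 14x⁶ ÷ 2x = 7x⁵. Subtract (7x⁵)·D = 14x⁶ − 28x⁵. Remainder: −4x⁵ − 8x⁴ + 26x³ + 4x² + 4x + 27.
Step 3: lead(−4x⁵ − 8x⁴ + 26x³ + 4x² + 4x + 27) ÷ lead(D) = −4x⁵ ÷ 2x = −2x⁴. Subtract (−2x⁴)·D = −4x⁵ + 8x⁴. Remainder: −16x⁴ + 26x³ + 4x² + 4x + 27.
Step 4: lead(−16x⁴ + 26x³ + 4x² + 4x + 27) ÷ lead(D) = −16x⁴ ÷ 2x = −8x³. Subtract (−8x³)·D = −16x⁴ + 32x³. Remainder: −6x³ + 4x² + 4x + 27.
Step 5: lead(−6x³ + 4x² + 4x + 27) ÷ lead(D) = −6x³ ÷ 2x = −3x². Subtract (−3x²)·D = −6x³ + 12x². Remainder: −8x² + 4x + 27.
Step 6: lead(−8x² + 4x + 27) ÷ lead(D) = −8x² ÷ 2x = −4x. Subtract (−4x)·D = −8x² + 16x. Remainder: −12x + 27.
Step 7: lead(−12x + 27) ÷ lead(D) = −12x ÷ 2x = −6. Subtract (−6)·D = −12x + 24. Remainder: 3.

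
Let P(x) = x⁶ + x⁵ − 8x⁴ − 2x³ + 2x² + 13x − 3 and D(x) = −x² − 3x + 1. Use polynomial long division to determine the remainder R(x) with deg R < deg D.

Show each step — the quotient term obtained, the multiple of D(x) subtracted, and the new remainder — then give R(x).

Step 1: lead(x⁶ + x⁵ − 8x⁴ − 2x³ + 2x² + 13x − 3) ÷ lead(D) = x⁶ ÷ −x² = −x⁴. Subtract (−x⁴)·D = x⁶ + 3x⁵ − x⁴. Remainder: −2x⁵ − 7x⁴ − 2x³ + 2x² + 13x − 3.
Step 2: lead(−2x⁵ − 7x⁴ − 2x³ + 2x² + 13x − 3) ÷ lead(D) = −2x⁵ ÷ −x² = 2x³. Subtract (2x³)·D = −2x⁵ − 6x⁴ + 2x³. Remainder: −x⁴ − 4x³ + 2x² + 13x − 3.
Step 3: lead(−x⁴ − 4x³ + 2x² + 13x − 3) ÷ lead(D) = −x⁴ ÷ −x² = x². Subtract (x²)·D = −x⁴ − 3x³ + x². Remainder: −x³ + x² + 13x − 3.
Step 4: lead(−x³ + x² + 13x − 3) ÷ lead(D) = −x³ ÷ −x² = x. Subtract (x)·D = −x³ − 3x² + x. Remainder: 4x² + 12x − 3.
Step 5: lead(4x² + 12x − 3) ÷ lead(D) = 4x² ÷ −x² = −4. Subtract (−4)·D = 4x² + 12x − 4. Remainder: 1.

R(x) = 1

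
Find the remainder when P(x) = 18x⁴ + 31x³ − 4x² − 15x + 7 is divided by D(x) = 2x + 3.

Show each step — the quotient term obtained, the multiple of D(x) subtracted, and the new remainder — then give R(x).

R(x) = 7

Step 1: lead(18x⁴ + 31x³ − 4x² − 15x + 7) ÷ lead(D) = 18x⁴ ÷ 2x = 9x³. Subtract (9x³)·D = 18x⁴ + 27x³. Remainder: 4x³ − 4x² − 15x + 7.
Step 2: lead(4x³ − 4x² − 15x + 7) ÷ lead(D) = 4x³ ÷ 2x = 2x². Subtract (2x²)·D = 4x³ + 6x². Remainder: −10x² − 15x + 7.
Step 3: lead(−10x² − 15x + 7) ÷ lead(D) = −10x² ÷ 2x = −5x. Subtract (−5x)·D = −10x² − 15x. Remainder: 7.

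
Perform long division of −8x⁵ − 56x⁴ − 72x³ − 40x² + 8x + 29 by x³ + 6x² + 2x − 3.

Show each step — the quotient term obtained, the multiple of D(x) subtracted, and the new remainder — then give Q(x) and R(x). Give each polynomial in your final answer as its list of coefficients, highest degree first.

Step 1: lead(−8x⁵ − 56x⁴ − 72x³ − 40x² + 8x + 29) ÷ lead(D) = −8x⁵ ÷ x³ = −8x². Subtract (−8x²)·D = −8x⁵ − 48x⁴ − 16x³ + 24x². Remainder: −8x⁴ − 56x³ − 64x² + 8x + 29.
Step 2: lead(−8x⁴ − 56x³ − 64x² + 8x + 29) ÷ lead(D) = −8x⁴ ÷ x³ = −8x. Subtract (−8x)·D = −8x⁴ − 48x³ − 16x² + 24x. Remainder: −8x³ − 48x² − 16x + 29.
Step 3: lead(−8x³ − 48x² − 16x + 29) ÷ lead(D) = −8x³ ÷ x³ = −8. Subtract (−8)·D = −8x³ − 48x² − 16x + 24. Remainder: 5.

Q = [-8, -8, -8]; R = [5]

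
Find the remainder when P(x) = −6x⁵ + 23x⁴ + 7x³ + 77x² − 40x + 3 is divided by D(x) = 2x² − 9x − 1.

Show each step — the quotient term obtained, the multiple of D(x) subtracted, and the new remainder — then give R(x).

Step 1: lead(−6x⁵ + 23x⁴ + 7x³ + 77x² − 40x + 3) ÷ lead(D) = −6x⁵ ÷ 2x² = −3x³. Subtract (−3x³)·D = −6x⁵ + 27x⁴ + 3x³. Remainder: −4x⁴ + 4x³ + 77x² − 40x + 3.
Step 2: lead(−4x⁴ + 4x³ + 77x² − 40x + 3) ÷ lead(D) = −4x⁴ ÷ 2x² = −2x². Subtract (−2x²)·D = −4x⁴ + 18x³ + 2x². Remainder: −14x³ + 75x² − 40x + 3.
Step 3: lead(−14x³ + 75x² − 40x + 3) ÷ lead(D) = −14x³ ÷ 2x² = −7x. Subtract (−7x)·D = −14x³ + 63x² + 7x. Remainder: 12x² − 47x + 3.
Step 4: lead(12x² − 47x + 3) ÷ lead(D) = 12x² ÷ 2x² = 6. Subtract (6)·D = 12x² − 54x − 6. Remainder: 7x + 9.

R(x) = 7x + 9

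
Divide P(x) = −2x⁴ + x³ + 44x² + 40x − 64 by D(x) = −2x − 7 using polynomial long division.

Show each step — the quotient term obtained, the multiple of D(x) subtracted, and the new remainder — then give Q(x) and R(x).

Step 1: lead(−2x⁴ + x³ + 44x² + 40x − 64) ÷ lead(D) = −2x⁴ ÷ −2x = x³. Subtract (x³)·D = −2x⁴ − 7x³. Remainder: 8x³ + 44x² + 40x − 64.
Step 2: lead(8x³ + 44x² + 40x − 64) ÷ lead(D) = 8x³ ÷ −2x = −4x². Subtract (−4x²)·D = 8x³ + 28x². Remainder: 16x² + 40x − 64.
Step 3: lead(16x² + 40x − 64) ÷ lead(D) = 16x² ÷ −2x = −8x. Subtract (−8x)·D = 16x² + 56x. Remainder: −16x − 64.
Step 4: lead(−16x − 64) ÷ lead(D) = −16x ÷ −2x = 8. Subtract (8)·D = −16x − 56. Remainder: −8.

Q(x) = x³ − 4x² − 8x + 8; R(x) = −8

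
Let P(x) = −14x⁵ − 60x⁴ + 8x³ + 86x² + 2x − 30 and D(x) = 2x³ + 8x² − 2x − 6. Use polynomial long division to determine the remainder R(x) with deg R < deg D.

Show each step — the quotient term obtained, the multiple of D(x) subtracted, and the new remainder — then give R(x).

R(x) = 0

Step 1: lead(−14x⁵ − 60x⁴ + 8x³ + 86x² + 2x − 30) ÷ lead(D) = −14x⁵ ÷ 2x³ = −7x². Subtract (−7x²)·D = −14x⁵ − 56x⁴ + 14x³ + 42x². Remainder: −4x⁴ − 6x³ + 44x² + 2x − 30.
Step 2: lead(−4x⁴ − 6x³ + 44x² + 2x − 30) ÷ lead(D) = −4x⁴ ÷ 2x³ = −2x. Subtract (−2x)·D = −4x⁴ − 16x³ + 4x² + 12x. Remainder: 10x³ + 40x² − 10x − 30.
Step 3: lead(10x³ + 40x² − 10x − 30) ÷ lead(D) = 10x³ ÷ 2x³ = 5. Subtract (5)·D = 10x³ + 40x² − 10x − 30. Remainder: 0.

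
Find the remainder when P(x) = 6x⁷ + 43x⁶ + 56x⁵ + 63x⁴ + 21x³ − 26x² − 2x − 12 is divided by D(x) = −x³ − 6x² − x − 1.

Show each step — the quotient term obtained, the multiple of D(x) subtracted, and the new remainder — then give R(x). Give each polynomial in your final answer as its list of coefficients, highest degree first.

Step 1: lead(6x⁷ + 43x⁶ + 56x⁵ + 63x⁴ + 21x³ − 26x² − 2x − 12) ÷ lead(D) = 6x⁷ ÷ −x³ = −6x⁴. Subtract (−6x⁴)·D = 6x⁷ + 36x⁶ + 6x⁵ + 6x⁴. Remainder: 7x⁶ + 50x⁵ + 57x⁴ + 21x³ − 26x² − 2x − 12.
Step 2: lead(7x⁶ + 50x⁵ + 57x⁴ + 21x³ − 26x² − 2x − 12) ÷ lead(D) = 7x⁶ ÷ −x³ = −7x³. Subtract (−7x³)·D = 7x⁶ + 42x⁵ + 7x⁴ + 7x³. Remainder: 8x⁵ + 50x⁴ + 14x³ − 26x² − 2x − 12.
Step 3: lead(8x⁵ + 50x⁴ + 14x³ − 26x² − 2x − 12) ÷ lead(D) = 8x⁵ ÷ −x³ = −8x². Subtract (−8x²)·D = 8x⁵ + 48x⁴ + 8x³ + 8x². Remainder: 2x⁴ + 6x³ − 34x² − 2x − 12.
Step 4: lead(2x⁴ + 6x³ − 34x² − 2x − 12) ÷ lead(D) = 2x⁴ ÷ −x³ = −2x. Subtract (−2x)·D = 2x⁴ + 12x³ + 2x² + 2x. Remainder: −6x³ − 36x² − 4x − 12.
Step 5: lead(−6x³ − 36x² − 4x − 12) ÷ lead(D) = −6x³ ÷ −x³ = 6. Subtract (6)·D = −6x³ − 36x² − 6x − 6. Remainder: 2x − 6.

R = [2, -6]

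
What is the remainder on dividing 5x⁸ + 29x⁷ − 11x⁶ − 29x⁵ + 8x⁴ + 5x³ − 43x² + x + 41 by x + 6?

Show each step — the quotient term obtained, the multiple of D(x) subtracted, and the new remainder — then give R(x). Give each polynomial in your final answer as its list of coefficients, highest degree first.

Step 1: lead(5x⁸ + 29x⁷ − 11x⁶ − 29x⁵ + 8x⁴ + 5x³ − 43x² + x + 41) ÷ lead(D) = 5x⁸ ÷ x = 5x⁷. Subtract (5x⁷)·D = 5x⁸ + 30x⁷. Remainder: −x⁷ − 11x⁶ − 29x⁵ + 8x⁴ + 5x³ − 43x² + x + 41.
Step 2: lead(−x⁷ − 11x⁶ − 29x⁵ + 8x⁴ + 5x³ − 43x² + x + 41) ÷ lead(D) = −x⁷ ÷ x = −x⁶. Subtract (−x⁶)·D = −x⁷ − 6x⁶. Remainder: −5x⁶ − 29x⁵ + 8x⁴ + 5x³ − 43x² + x + 41.
Step 3: lead(−5x⁶ − 29x⁵ + 8x⁴ + 5x³ − 43x² + x + 41) ÷ lead(D) = −5x⁶ ÷ x = −5x⁵. Subtract (−5x⁵)·D = −5x⁶ − 30x⁵. Remainder: x⁵ + 8x⁴ + 5x³ − 43x² + x + 41.
Step 4: lead(x⁵ + 8x⁴ + 5x³ − 43x² + x + 41) ÷ lead(D) = x⁵ ÷ x = x⁴. Subtract (x⁴)·D = x⁵ + 6x⁴. Remainder: 2x⁴ + 5x³ − 43x² + x + 41.
Step 5: lead(2x⁴ + 5x³ − 43x² + x + 41) ÷ lead(D) = 2x⁴ ÷ x = 2x³. Subtract (2x³)·D = 2x⁴ + 12x³. Remainder: −7x³ − 43x² + x + 41.
Step 6: lead(−7x³ − 43x² + x + 41) ÷ lead(D) = −7x³ ÷ x = −7x². Subtract (−7x²)·D = −7x³ − 42x². Remainder: −x² + x + 41.
Step 7: lead(−x² + x + 41) ÷ lead(D) = −x² ÷ x = −x. Subtract (−x)·D = −x² − 6x. Remainder: 7x + 41.
Step 8: lead(7x + 41) ÷ lead(D) = 7x ÷ x = 7. Subtract (7)·D = 7x + 42. Remainder: −1.

R = [-1]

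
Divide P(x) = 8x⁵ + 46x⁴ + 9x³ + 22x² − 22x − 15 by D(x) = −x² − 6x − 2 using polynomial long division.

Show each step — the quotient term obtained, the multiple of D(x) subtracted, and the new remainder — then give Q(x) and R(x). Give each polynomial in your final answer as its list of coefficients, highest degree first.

Q = [-8, 2, -5, 4]; R = [-8, -7]

Step 1: lead(8x⁵ + 46x⁴ + 9x³ + 22x² − 22x − 15) ÷ lead(D) = 8x⁵ ÷ −x² = −8x³. Subtract (−8x³)·D = 8x⁵ + 48x⁴ + 16x³. Remainder: −2x⁴ − 7x³ + 22x² − 22x − 15.
Step 2: lead(−2x⁴ − 7x³ + 22x² − 22x − 15) ÷ lead(D) = −2x⁴ ÷ −x² = 2x². Subtract (2x²)·D = −2x⁴ − 12x³ − 4x². Remainder: 5x³ + 26x² − 22x − 15.
Step 3: lead(5x³ + 26x² − 22x − 15) ÷ lead(D) = 5x³ ÷ −x² = −5x. Subtract (−5x)·D = 5x³ + 30x² + 10x. Remainder: −4x² − 32x − 15.
Step 4: lead(−4x² − 32x − 15) ÷ lead(D) = −4x² ÷ −x² = 4. Subtract (4)·D = −4x² − 24x − 8. Remainder: −8x − 7.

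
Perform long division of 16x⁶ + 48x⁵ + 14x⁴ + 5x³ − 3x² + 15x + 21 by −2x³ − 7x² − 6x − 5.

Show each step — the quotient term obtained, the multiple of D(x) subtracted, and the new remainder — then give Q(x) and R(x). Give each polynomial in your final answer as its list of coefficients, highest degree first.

Step 1: lead(16x⁶ + 48x⁵ + 14x⁴ + 5x³ − 3x² + 15x + 21) ÷ lead(D) = 16x⁶ ÷ −2x³ = −8x³. Subtract (−8x³)·D = 16x⁶ + 56x⁵ + 48x⁴ + 40x³. Remainder: −8x⁵ − 34x⁴ − 35x³ − 3x² + 15x + 21.
Step 2: lead(−8x⁵ − 34x⁴ − 35x³ − 3x² + 15x + 21) ÷ lead(D) = −8x⁵ ÷ −2x³ = 4x². Subtract (4x²)·D = −8x⁵ − 28x⁴ − 24x³ − 20x². Remainder: −6x⁴ − 11x³ + 17x² + 15x + 21.
Step 3: lead(−6x⁴ − 11x³ + 17x² + 15x + 21) ÷ lead(D) = −6x⁴ ÷ −2x³ = 3x. Subtract (3x)·D = −6x⁴ − 21x³ − 18x² − 15x. Remainder: 10x³ + 35x² + 30x + 21.
Step 4: lead(10x³ + 35x² + 30x + 21) ÷ lead(D) = 10x³ ÷ −2x³ = −5. Subtract (−5)·D = 10x³ + 35x² + 30x + 25. Remainder: −4.

Q = [-8, 4, 3, -5]; R = [-4]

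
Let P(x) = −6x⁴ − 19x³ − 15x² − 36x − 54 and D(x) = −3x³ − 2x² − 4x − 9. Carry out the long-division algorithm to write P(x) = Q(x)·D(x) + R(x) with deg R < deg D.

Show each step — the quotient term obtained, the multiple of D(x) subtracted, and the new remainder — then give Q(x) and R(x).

Q(x) = 2x + 5; R(x) = 3x² + 2x − 9

Step 1: lead(−6x⁴ − 19x³ − 15x² − 36x − 54) ÷ lead(D) = −6x⁴ ÷ −3x³ = 2x. Subtract (2x)·D = −6x⁴ − 4x³ − 8x² − 18x. Remainder: −15x³ − 7x² − 18x − 54.
Step 2: lead(−15x³ − 7x² − 18x − 54) ÷ lead(D) = −15x³ ÷ −3x³ = 5. Subtract (5)·D = −15x³ − 10x² − 20x − 45. Remainder: 3x² + 2x − 9.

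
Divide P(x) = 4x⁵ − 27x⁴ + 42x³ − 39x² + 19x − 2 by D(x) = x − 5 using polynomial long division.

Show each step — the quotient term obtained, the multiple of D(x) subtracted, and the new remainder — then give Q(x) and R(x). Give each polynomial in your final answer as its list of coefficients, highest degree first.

Step 1: lead(4x⁵ − 27x⁴ + 42x³ − 39x² + 19x − 2) ÷ lead(D) = 4x⁵ ÷ x = 4x⁴. Subtract (4x⁴)·D = 4x⁵ − 20x⁴. Remainder: −7x⁴ + 42x³ − 39x² + 19x − 2.
Step 2: lead(−7x⁴ + 42x³ − 39x² + 19x − 2) ÷ lead(D) = −7x⁴ ÷ x = −7x³. Subtract (−7x³)·D = −7x⁴ + 35x³. Remainder: 7x³ − 39x² + 19x − 2.
Step 3: lead(7x³ − 39x² + 19x − 2) ÷ lead(D) = 7x³ ÷ x = 7x². Subtract (7x²)·D = 7x³ − 35x². Remainder: −4x² + 19x − 2.
Step 4: lead(−4x² + 19x − 2) ÷ lead(D) = −4x² ÷ x = −4x. Subtract (−4x)·D = −4x² + 20x. Remainder: −x − 2.
Step 5: lead(−x − 2) ÷ lead(D) = −x ÷ x = −1. Subtract (−1)·D = −x + 5. Remainder: −7.

Q = [4, -7, 7, -4, -1]; R = [-7]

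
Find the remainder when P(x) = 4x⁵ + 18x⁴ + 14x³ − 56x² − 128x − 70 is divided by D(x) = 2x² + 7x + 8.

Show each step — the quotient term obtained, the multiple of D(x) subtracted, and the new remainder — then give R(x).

R(x) = −8x − 6

Step 1: lead(4x⁵ + 18x⁴ + 14x³ − 56x² − 128x − 70) ÷ lead(D) = 4x⁵ ÷ 2x² = 2x³. Subtract (2x³)·D = 4x⁵ + 14x⁴ + 16x³. Remainder: 4x⁴ − 2x³ − 56x² − 128x − 70.
Step 2: lead(4x⁴ − 2x³ − 56x² − 128x − 70) ÷ lead(D) = 4x⁴ ÷ 2x² = 2x². Subtract (2x²)·D = 4x⁴ + 14x³ + 16x². Remainder: −16x³ − 72x² − 128x − 70.
Step 3: lead(−16x³ − 72x² − 128x − 70) ÷ lead(D) = −16x³ ÷ 2x² = −8x. Subtract (−8x)·D = −16x³ − 56x² − 64x. Remainder: −16x² − 64x − 70.
Step 4: lead(−16x² − 64x − 70) ÷ lead(D) = −16x² ÷ 2x² = −8. Subtract (−8)·D = −16x² − 56x − 64. Remainder: −8x − 6.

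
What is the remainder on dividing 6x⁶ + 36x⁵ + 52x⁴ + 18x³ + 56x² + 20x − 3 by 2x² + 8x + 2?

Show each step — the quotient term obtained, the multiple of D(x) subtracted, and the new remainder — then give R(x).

Step 1: lead(6x⁶ + 36x⁵ + 52x⁴ + 18x³ + 56x² + 20x − 3) ÷ lead(D) = 6x⁶ ÷ 2x² = 3x⁴. Subtract (3x⁴)·D = 6x⁶ + 24x⁵ + 6x⁴. Remainder: 12x⁵ + 46x⁴ + 18x³ + 56x² + 20x − 3.
Step 2: lead(12x⁵ + 46x⁴ + 18x³ + 56x² + 20x − 3) ÷ lead(D) = 12x⁵ ÷ 2x² = 6x³. Subtract (6x³)·D = 12x⁵ + 48x⁴ + 12x³. Remainder: −2x⁴ + 6x³ + 56x² + 20x − 3.
Step 3: lead(−2x⁴ + 6x³ + 56x² + 20x − 3) ÷ lead(D) = −2x⁴ ÷ 2x² = −x². Subtract (−x²)·D = −2x⁴ − 8x³ − 2x². Remainder: 14x³ + 58x² + 20x − 3.
Step 4: lead(14x³ + 58x² + 20x − 3) ÷ lead(D) = 14x³ ÷ 2x² = 7x. Subtract (7x)·D = 14x³ + 56x² + 14x. Remainder: 2x² + 6x − 3.
Step 5: lead(2x² + 6x − 3) ÷ lead(D) = 2x² ÷ 2x² = 1. Subtract (1)·D = 2x² + 8x + 2. Remainder: −2x − 5.

R(x) = −2x − 5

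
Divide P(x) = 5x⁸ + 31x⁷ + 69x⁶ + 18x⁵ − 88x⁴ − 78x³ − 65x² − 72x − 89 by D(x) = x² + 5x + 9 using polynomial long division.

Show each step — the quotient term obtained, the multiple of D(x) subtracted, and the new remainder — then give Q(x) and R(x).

Q(x) = 5x⁶ + 6x⁵ − 6x⁴ − 6x³ − 4x² − 4x − 9; R(x) = 9x − 8

Step 1: lead(5x⁸ + 31x⁷ + 69x⁶ + 18x⁵ − 88x⁴ − 78x³ − 65x² − 72x − 89) ÷ lead(D) = 5x⁸ ÷ x² = 5x⁶. Subtract (5x⁶)·D = 5x⁸ + 25x⁷ + 45x⁶. Remainder: 6x⁷ + 24x⁶ + 18x⁵ − 88x⁴ − 78x³ − 65x² − 72x − 89.
Step 2: lead(6x⁷ + 24x⁶ + 18x⁵ − 88x⁴ − 78x³ − 65x² − 72x − 89) ÷ lead(D) = 6x⁷ ÷ x² = 6x⁵. Subtract (6x⁵)·D = 6x⁷ + 30x⁶ + 54x⁵. Remainder: −6x⁶ − 36x⁵ − 88x⁴ − 78x³ − 65x² − 72x − 89.
Step 3: lead(−6x⁶ − 36x⁵ − 88x⁴ − 78x³ − 65x² − 72x − 89) ÷ lead(D) = −6x⁶ ÷ x² = −6x⁴. Subtract (−6x⁴)·D = −6x⁶ − 30x⁵ − 54x⁴. Remainder: −6x⁵ − 34x⁴ − 78x³ − 65x² − 72x − 89.
Step 4: lead(−6x⁵ − 34x⁴ − 78x³ − 65x² − 72x − 89) ÷ lead(D) = −6x⁵ ÷ x² = −6x³. Subtract (−6x³)·D = −6x⁵ − 30x⁴ − 54x³. Remainder: −4x⁴ − 24x³ − 65x² − 72x − 89.
Step 5: lead(−4x⁴ − 24x³ − 65x² − 72x − 89) ÷ lead(D) = −4x⁴ ÷ x² = −4x². Subtract (−4x²)·D = −4x⁴ − 20x³ − 36x². Remainder: −4x³ − 29x² − 72x − 89.
Step 6: lead(−4x³ − 29x² − 72x − 89) ÷ lead(D) = −4x³ ÷ x² = −4x. Subtract (−4x)·D = −4x³ − 20x² − 36x. Remainder: −9x² − 36x − 89.
Step 7: lead(−9x² − 36x − 89) ÷ lead(D) = −9x² ÷ x² = −9. Subtract (−9)·D = −9x² − 45x − 81. Remainder: 9x − 8.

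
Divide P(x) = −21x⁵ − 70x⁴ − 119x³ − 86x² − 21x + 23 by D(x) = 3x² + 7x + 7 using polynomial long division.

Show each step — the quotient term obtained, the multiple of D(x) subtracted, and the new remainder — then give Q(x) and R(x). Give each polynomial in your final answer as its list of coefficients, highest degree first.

Q = [-7, -7, -7, 4]; R = [-5]

Step 1: lead(−21x⁵ − 70x⁴ − 119x³ − 86x² − 21x + 23) ÷ lead(D) = −21x⁵ ÷ 3x² = −7x³. Subtract (−7x³)·D = −21x⁵ − 49x⁴ − 49x³. Remainder: −21x⁴ − 70x³ − 86x² − 21x + 23.
Step 2: lead(−21x⁴ − 70x³ − 86x² − 21x + 23) ÷ lead(D) = −21x⁴ ÷ 3x² = −7x². Subtract (−7x²)·D = −21x⁴ − 49x³ − 49x². Remainder: −21x³ − 37x² − 21x + 23.
Step 3: lead(−21x³ − 37x² − 21x + 23) ÷ lead(D) = −21x³ ÷ 3x² = −7x. Subtract (−7x)·D = −21x³ − 49x² − 49x. Remainder: 12x² + 28x + 23.
Step 4: lead(12x² + 28x + 23) ÷ lead(D) = 12x² ÷ 3x² = 4. Subtract (4)·D = 12x² + 28x + 28. Remainder: −5.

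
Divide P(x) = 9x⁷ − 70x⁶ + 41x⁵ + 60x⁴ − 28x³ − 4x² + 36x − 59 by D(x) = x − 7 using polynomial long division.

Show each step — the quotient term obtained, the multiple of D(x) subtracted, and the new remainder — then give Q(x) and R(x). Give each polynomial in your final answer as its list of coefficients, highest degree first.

Q = [9, -7, -8, 4, 0, -4, 8]; R = [-3]

Step 1: lead(9x⁷ − 70x⁶ + 41x⁵ + 60x⁴ − 28x³ − 4x² + 36x − 59) ÷ lead(D) = 9x⁷ ÷ x = 9x⁶. Subtract (9x⁶)·D = 9x⁷ − 63x⁶. Remainder: −7x⁶ + 41x⁵ + 60x⁴ − 28x³ − 4x² + 36x − 59.
Step 2: lead(−7x⁶ + 41x⁵ + 60x⁴ − 28x³ − 4x² + 36x − 59) ÷ lead(D) = −7x⁶ ÷ x = −7x⁵. Subtract (−7x⁵)·D = −7x⁶ + 49x⁵. Remainder: −8x⁵ + 60x⁴ − 28x³ − 4x² + 36x − 59.
Step 3: lead(−8x⁵ + 60x⁴ − 28x³ − 4x² + 36x − 59) ÷ lead(D) = −8x⁵ ÷ x = −8x⁴. Subtract (−8x⁴)·D = −8x⁵ + 56x⁴. Remainder: 4x⁴ − 28x³ − 4x² + 36x − 59.
Step 4: lead(4x⁴ − 28x³ − 4x² + 36x − 59) ÷ lead(D) = 4x⁴ ÷ x = 4x³. Subtract (4x³)·D = 4x⁴ − 28x³. Remainder: −4x² + 36x − 59.
Step 5: lead(−4x² + 36x − 59) ÷ lead(D) = −4x² ÷ x = −4x. Subtract (−4x)·D = −4x² + 28x. Remainder: 8x − 59.
Step 6: lead(8x − 59) ÷ lead(D) = 8x ÷ x = 8. Subtract (8)·D = 8x − 56. Remainder: −3.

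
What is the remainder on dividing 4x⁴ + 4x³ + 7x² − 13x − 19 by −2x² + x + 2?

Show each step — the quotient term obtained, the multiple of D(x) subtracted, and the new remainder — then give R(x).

Step 1: lead(4x⁴ + 4x³ + 7x² − 13x − 19) ÷ lead(D) = 4x⁴ ÷ −2x² = −2x². Subtract (−2x²)·D = 4x⁴ − 2x³ − 4x². Remainder: 6x³ + 11x² − 13x − 19.
Step 2: lead(6x³ + 11x² − 13x − 19) ÷ lead(D) = 6x³ ÷ −2x² = −3x. Subtract (−3x)·D = 6x³ − 3x² − 6x. Remainder: 14x² − 7x − 19.
Step 3: lead(14x² − 7x − 19) ÷ lead(D) = 14x² ÷ −2x² = −7. Subtract (−7)·D = 14x² − 7x − 14. Remainder: −5.

R(x) = −5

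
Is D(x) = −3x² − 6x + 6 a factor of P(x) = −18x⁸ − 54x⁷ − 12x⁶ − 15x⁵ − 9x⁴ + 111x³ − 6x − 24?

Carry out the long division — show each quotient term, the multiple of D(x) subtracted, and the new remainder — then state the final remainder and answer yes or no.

R(x) = 0, so D(x) is a factor of P(x). yes

Step 1: lead(−18x⁸ − 54x⁷ − 12x⁶ − 15x⁵ − 9x⁴ + 111x³ − 6x − 24) ÷ lead(D) = −18x⁸ ÷ −3x² = 6x⁶. Subtract (6x⁶)·D = −18x⁸ − 36x⁷ + 36x⁶. Remainder: −18x⁷ − 48x⁶ − 15x⁵ − 9x⁴ + 111x³ − 6x − 24.
Step 2: lead(−18x⁷ − 48x⁶ − 15x⁵ − 9x⁴ + 111x³ − 6x − 24) ÷ lead(D) = −18x⁷ ÷ −3x² = 6x⁵. Subtract (6x⁵)·D = −18x⁷ − 36x⁶ + 36x⁵. Remainder: −12x⁶ − 51x⁵ − 9x⁴ + 111x³ − 6x − 24.
Step 3: lead(−12x⁶ − 51x⁵ − 9x⁴ + 111x³ − 6x − 24) ÷ lead(D) = −12x⁶ ÷ −3x² = 4x⁴. Subtract (4x⁴)·D = −12x⁶ − 24x⁵ + 24x⁴. Remainder: −27x⁵ − 33x⁴ + 111x³ − 6x − 24.
Step 4: lead(−27x⁵ − 33x⁴ + 111x³ − 6x − 24) ÷ lead(D) = −27x⁵ ÷ −3x² = 9x³. Subtract (9x³)·D = −27x⁵ − 54x⁴ + 54x³. Remainder: 21x⁴ + 57x³ − 6x − 24.
Step 5: lead(21x⁴ + 57x³ − 6x − 24) ÷ lead(D) = 21x⁴ ÷ −3x² = −7x². Subtract (−7x²)·D = 21x⁴ + 42x³ − 42x². Remainder: 15x³ + 42x² − 6x − 24.
Step 6: lead(15x³ + 42x² − 6x − 24) ÷ lead(D) = 15x³ ÷ −3x² = −5x. Subtract (−5x)·D = 15x³ + 30x² − 30x. Remainder: 12x² + 24x − 24.
Step 7: lead(12x² + 24x − 24) ÷ lead(D) = 12x² ÷ −3x² = −4. Subtract (−4)·D = 12x² + 24x − 24. Remainder: 0.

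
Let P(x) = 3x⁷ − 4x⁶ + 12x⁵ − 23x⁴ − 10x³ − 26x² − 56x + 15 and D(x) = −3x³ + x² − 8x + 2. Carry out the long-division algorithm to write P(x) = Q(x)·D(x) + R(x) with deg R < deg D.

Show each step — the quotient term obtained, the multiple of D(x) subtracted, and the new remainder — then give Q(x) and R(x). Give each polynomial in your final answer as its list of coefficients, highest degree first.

Step 1: lead(3x⁷ − 4x⁶ + 12x⁵ − 23x⁴ − 10x³ − 26x² − 56x + 15) ÷ lead(D) = 3x⁷ ÷ −3x³ = −x⁴. Subtract (−x⁴)·D = 3x⁷ − x⁶ + 8x⁵ − 2x⁴. Remainder: −3x⁶ + 4x⁵ − 21x⁴ − 10x³ − 26x² − 56x + 15.
Step 2: lead(−3x⁶ + 4x⁵ − 21x⁴ − 10x³ − 26x² − 56x + 15) ÷ lead(D) = −3x⁶ ÷ −3x³ = x³. Subtract (x³)·D = −3x⁶ + x⁵ − 8x⁴ + 2x³. Remainder: 3x⁵ − 13x⁴ − 12x³ − 26x² − 56x + 15.
Step 3: lead(3x⁵ − 13x⁴ − 12x³ − 26x² − 56x + 15) ÷ lead(D) = 3x⁵ ÷ −3x³ = −x². Subtract (−x²)·D = 3x⁵ − x⁴ + 8x³ − 2x². Remainder: −12x⁴ − 20x³ − 24x² − 56x + 15.
Step 4: lead(−12x⁴ − 20x³ − 24x² − 56x + 15) ÷ lead(D) = −12x⁴ ÷ −3x³ = 4x. Subtract (4x)·D = −12x⁴ + 4x³ − 32x² + 8x. Remainder: −24x³ + 8x² − 64x + 15.
Step 5: lead(−24x³ + 8x² − 64x + 15) ÷ lead(D) = −24x³ ÷ −3x³ = 8. Subtract (8)·D = −24x³ + 8x² − 64x + 16. Remainder: −1.

Q = [-1, 1, -1, 4, 8]; R = [-1]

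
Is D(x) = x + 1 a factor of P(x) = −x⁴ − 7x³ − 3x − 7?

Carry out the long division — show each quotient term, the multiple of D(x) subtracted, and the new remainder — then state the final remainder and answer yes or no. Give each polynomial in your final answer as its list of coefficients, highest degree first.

R = [2], so D(x) is not a factor of P(x). no

Step 1: lead(−x⁴ − 7x³ − 3x − 7) ÷ lead(D) = −x⁴ ÷ x = −x³. Subtract (−x³)·D = −x⁴ − x³. Remainder: −6x³ − 3x − 7.
Step 2: lead(−6x³ − 3x − 7) ÷ lead(D) = −6x³ ÷ x = −6x². Subtract (−6x²)·D = −6x³ − 6x². Remainder: 6x² − 3x − 7.
Step 3: lead(6x² − 3x − 7) ÷ lead(D) = 6x² ÷ x = 6x. Subtract (6x)·D = 6x² + 6x. Remainder: −9x − 7.
Step 4: lead(−9x − 7) ÷ lead(D) = −9x ÷ x = −9. Subtract (−9)·D = −9x − 9. Remainder: 2.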